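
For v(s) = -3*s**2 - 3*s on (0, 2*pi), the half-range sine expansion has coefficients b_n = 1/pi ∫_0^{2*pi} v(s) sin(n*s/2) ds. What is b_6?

2 + 4*pi

b_6 = 1/pi ∫_0^{2*pi} (-3*s**2 - 3*s) sin(3*s) ds.
Integrating by parts twice (tabular method), an antiderivative of (-3*s**2 - 3*s) sin(3*s) is s**2*cos(3*s) - 2*s*sin(3*s)/3 + s*cos(3*s) - sin(3*s)/3 - 2*cos(3*s)/9; evaluating from 0 to 2*pi: ∫_{0}^{2*pi} (-3*s**2 - 3*s) sin(3*s) ds = (-2/9 + 2*pi + 4*pi**2) - (-2/9) = 2*pi*(1 + 2*pi).
Hence b_6 = (1/pi)·(2*pi*(1 + 2*pi)) = 2 + 4*pi.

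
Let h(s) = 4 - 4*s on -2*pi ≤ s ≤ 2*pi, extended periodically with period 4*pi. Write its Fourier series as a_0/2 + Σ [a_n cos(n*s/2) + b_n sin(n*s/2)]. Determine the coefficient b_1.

-16

b_1 = (1/(2*pi)) ∫_{-2*pi}^{2*pi} h(s) sin(s/2) ds.
Integrating by parts (boundary term plus one more integral), an antiderivative of (4 - 4*s) sin(s/2) is 8*s*cos(s/2) - 16*sin(s/2) - 8*cos(s/2); evaluating from -2*pi to 2*pi: ∫_{-2*pi}^{2*pi} (4 - 4*s) sin(s/2) ds = (8 - 16*pi) - (8 + 16*pi) = -32*pi.
Hence b_1 = (1/(2*pi))·(-32*pi) = -16.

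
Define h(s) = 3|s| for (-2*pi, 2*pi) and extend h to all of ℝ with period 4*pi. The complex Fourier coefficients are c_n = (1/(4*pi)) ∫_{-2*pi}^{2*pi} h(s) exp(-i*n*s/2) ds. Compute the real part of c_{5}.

-12/(25*pi)

Since h is real-valued, Re(c_{5}) = (1/(4*pi)) ∫_{-2*pi}^{2*pi} h(s) cos(5*s/2) ds = a_{5}/2.
h is even and cos(5*s/2) is even, so the integrand is even: ∫_{-2*pi}^{2*pi} h(s) cos(5*s/2) ds = 2∫_0^{2*pi} h(s) cos(5*s/2) ds.
Integrating by parts (boundary term plus one more integral), an antiderivative of (3*s) cos(5*s/2) is 6*s*sin(5*s/2)/5 + 12*cos(5*s/2)/25; evaluating from 0 to 2*pi: ∫_{0}^{2*pi} (3*s) cos(5*s/2) ds = (-12/25) - (12/25) = -24/25.
So ∫_{-2*pi}^{2*pi} h(s) cos(5*s/2) ds = -48/25.
Hence Re(c_{5}) = (1/(4*pi))·(-48/25) = -12/(25*pi).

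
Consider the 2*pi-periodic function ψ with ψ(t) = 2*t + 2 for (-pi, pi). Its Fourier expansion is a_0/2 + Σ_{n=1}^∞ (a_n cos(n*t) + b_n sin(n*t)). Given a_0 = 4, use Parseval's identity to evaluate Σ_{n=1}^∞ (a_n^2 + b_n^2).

8*pi**2/3

Parseval: a_0^2/2 + Σ_{n≥1} (a_n^2+b_n^2) = 1/pi ∫_{-pi}^{pi} ψ(t)^2 dt = 8 + 8*pi**2/3.
Subtract a_0^2/2 = 8: Σ (a_n^2+b_n^2) = 8*pi**2/3.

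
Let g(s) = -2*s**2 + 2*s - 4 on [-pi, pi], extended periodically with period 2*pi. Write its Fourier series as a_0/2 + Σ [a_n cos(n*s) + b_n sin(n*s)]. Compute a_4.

a_4 = 1/pi ∫_{-pi}^{pi} g(s) cos(4*s) ds.
Integrating by parts twice (tabular method), an antiderivative of (-2*s**2 + 2*s - 4) cos(4*s) is -s**2*sin(4*s)/2 + s*sin(4*s)/2 - s*cos(4*s)/4 - 15*sin(4*s)/16 + cos(4*s)/8; evaluating from -pi to pi: ∫_{-pi}^{pi} (-2*s**2 + 2*s - 4) cos(4*s) ds = (1/8 - pi/4) - (1/8 + pi/4) = -pi/2.
Hence a_4 = (1/pi)·(-pi/2) = -1/2.

-1/2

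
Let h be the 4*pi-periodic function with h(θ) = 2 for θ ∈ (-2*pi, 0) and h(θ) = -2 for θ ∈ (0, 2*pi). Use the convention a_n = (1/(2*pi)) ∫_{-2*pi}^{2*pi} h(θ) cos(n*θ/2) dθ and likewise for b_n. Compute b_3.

b_3 = (1/(2*pi)) ∫_{-2*pi}^{2*pi} h(θ) sin(3*θ/2) dθ.
h is odd and sin(3*θ/2) is odd, so the integrand is even and b_3 = 1/pi ∫_0^{2*pi} h(θ) sin(3*θ/2) dθ.
Directly, an antiderivative of (-2) sin(3*θ/2) is 4*cos(3*θ/2)/3; evaluating from 0 to 2*pi: ∫_{0}^{2*pi} (-2) sin(3*θ/2) dθ = (-4/3) - (4/3) = -8/3.
Hence b_3 = (1/pi)·(-8/3) = -8/(3*pi).

-8/(3*pi)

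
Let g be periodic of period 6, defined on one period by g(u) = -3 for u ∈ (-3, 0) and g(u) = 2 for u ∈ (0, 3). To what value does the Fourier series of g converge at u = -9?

-1/2

u = -9 differs from u = -3 by -1 full period(s), and the series is 6-periodic.
At u = -3 the one-sided limits are g(-3^-) = 2 and g(-3^+) = -3.
By Dirichlet's theorem the series converges to their average, [(2) + (-3)]/2 = -1/2.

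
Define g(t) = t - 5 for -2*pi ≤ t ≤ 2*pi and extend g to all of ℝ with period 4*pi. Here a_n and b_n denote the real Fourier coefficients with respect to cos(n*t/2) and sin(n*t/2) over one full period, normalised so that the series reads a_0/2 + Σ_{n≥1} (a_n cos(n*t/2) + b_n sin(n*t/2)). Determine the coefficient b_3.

4/3

b_3 = (1/(2*pi)) ∫_{-2*pi}^{2*pi} g(t) sin(3*t/2) dt.
Integrating by parts (boundary term plus one more integral), an antiderivative of (t - 5) sin(3*t/2) is -2*t*cos(3*t/2)/3 + 4*sin(3*t/2)/9 + 10*cos(3*t/2)/3; evaluating from -2*pi to 2*pi: ∫_{-2*pi}^{2*pi} (t - 5) sin(3*t/2) dt = (-10/3 + 4*pi/3) - (-4*pi/3 - 10/3) = 8*pi/3.
Hence b_3 = (1/(2*pi))·(8*pi/3) = 4/3.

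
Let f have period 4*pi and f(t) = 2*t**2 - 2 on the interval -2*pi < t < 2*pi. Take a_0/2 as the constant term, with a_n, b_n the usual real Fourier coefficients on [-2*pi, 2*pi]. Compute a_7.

-32/49

a_7 = (1/(2*pi)) ∫_{-2*pi}^{2*pi} f(t) cos(7*t/2) dt.
f is even and cos(7*t/2) is even, so the integrand is even and a_7 = 1/pi ∫_0^{2*pi} f(t) cos(7*t/2) dt.
Integrating by parts twice (tabular method), an antiderivative of (2*t**2 - 2) cos(7*t/2) is 4*t**2*sin(7*t/2)/7 + 16*t*cos(7*t/2)/49 - 228*sin(7*t/2)/343; evaluating from 0 to 2*pi: ∫_{0}^{2*pi} (2*t**2 - 2) cos(7*t/2) dt = (-32*pi/49) - (0) = -32*pi/49.
Hence a_7 = (1/pi)·(-32*pi/49) = -32/49.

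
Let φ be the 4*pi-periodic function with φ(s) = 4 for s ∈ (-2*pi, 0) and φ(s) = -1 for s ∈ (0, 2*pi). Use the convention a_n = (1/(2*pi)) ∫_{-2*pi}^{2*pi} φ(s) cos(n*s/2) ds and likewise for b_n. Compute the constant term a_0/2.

a_0 = (1/(2*pi)) ∫_{-2*pi}^{2*pi} φ(s) ds = (1/(2*pi)) · (6*pi) = 3.
So the constant term a_0/2 = 3/2.

3/2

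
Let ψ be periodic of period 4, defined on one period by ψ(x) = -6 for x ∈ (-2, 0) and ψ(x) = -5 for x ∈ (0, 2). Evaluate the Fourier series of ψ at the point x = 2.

At x = 2 the one-sided limits are ψ(2^-) = -5 and ψ(2^+) = -6.
By Dirichlet's theorem the series converges to their average, [(-5) + (-6)]/2 = -11/2.

-11/2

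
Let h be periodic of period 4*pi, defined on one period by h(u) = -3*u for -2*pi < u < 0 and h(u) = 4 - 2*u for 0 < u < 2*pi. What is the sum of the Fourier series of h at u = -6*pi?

u = -6*pi differs from u = 2*pi by -2 full period(s), and the series is 4*pi-periodic.
At u = 2*pi the one-sided limits are h(2*pi^-) = 4 - 4*pi and h(2*pi^+) = 6*pi.
By Dirichlet's theorem the series converges to their average, [(4 - 4*pi) + (6*pi)]/2 = 2 + pi.

2 + pi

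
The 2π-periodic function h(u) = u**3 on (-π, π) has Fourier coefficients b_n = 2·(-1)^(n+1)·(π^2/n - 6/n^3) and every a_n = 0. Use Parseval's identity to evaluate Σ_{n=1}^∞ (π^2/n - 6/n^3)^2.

Parseval: Σ b_n^2 = (1/π) ∫_{-π}^{π} h(u)^2 du = 2*pi**6/7.
b_n^2 = 4·(π^2/n - 6/n^3)^2, so the sum equals (2*pi**6/7)/4 = pi**6/14.

pi**6/14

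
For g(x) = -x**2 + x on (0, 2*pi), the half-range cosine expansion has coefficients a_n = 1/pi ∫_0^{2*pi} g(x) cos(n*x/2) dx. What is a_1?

16 - 8/pi

a_1 = 1/pi ∫_0^{2*pi} (-x**2 + x) cos(x/2) dx.
Integrating by parts twice (tabular method), an antiderivative of (-x**2 + x) cos(x/2) is -2*x**2*sin(x/2) + 2*x*sin(x/2) - 8*x*cos(x/2) + 16*sin(x/2) + 4*cos(x/2); evaluating from 0 to 2*pi: ∫_{0}^{2*pi} (-x**2 + x) cos(x/2) dx = (-4 + 16*pi) - (4) = -8 + 16*pi.
Hence a_1 = (1/pi)·(-8 + 16*pi) = 16 - 8/pi.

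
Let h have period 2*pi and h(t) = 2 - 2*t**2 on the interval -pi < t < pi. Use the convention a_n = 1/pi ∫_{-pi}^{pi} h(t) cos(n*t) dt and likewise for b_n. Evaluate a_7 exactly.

a_7 = 1/pi ∫_{-pi}^{pi} h(t) cos(7*t) dt.
h is even and cos(7*t) is even, so the integrand is even and a_7 = 2/pi ∫_0^{pi} h(t) cos(7*t) dt.
Integrating by parts twice (tabular method), an antiderivative of (2 - 2*t**2) cos(7*t) is -2*t**2*sin(7*t)/7 - 4*t*cos(7*t)/49 + 102*sin(7*t)/343; evaluating from 0 to pi: ∫_{0}^{pi} (2 - 2*t**2) cos(7*t) dt = (4*pi/49) - (0) = 4*pi/49.
Hence a_7 = (2/pi)·(4*pi/49) = 8/49.

8/49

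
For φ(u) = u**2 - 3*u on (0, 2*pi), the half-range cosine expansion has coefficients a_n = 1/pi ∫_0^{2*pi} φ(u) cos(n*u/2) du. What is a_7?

a_7 = 1/pi ∫_0^{2*pi} (u**2 - 3*u) cos(7*u/2) du.
Integrating by parts twice (tabular method), an antiderivative of (u**2 - 3*u) cos(7*u/2) is 2*u**2*sin(7*u/2)/7 - 6*u*sin(7*u/2)/7 + 8*u*cos(7*u/2)/49 - 16*sin(7*u/2)/343 - 12*cos(7*u/2)/49; evaluating from 0 to 2*pi: ∫_{0}^{2*pi} (u**2 - 3*u) cos(7*u/2) du = (12/49 - 16*pi/49) - (-12/49) = 24/49 - 16*pi/49.
Hence a_7 = (1/pi)·(24/49 - 16*pi/49) = 8*(3 - 2*pi)/(49*pi).

8*(3 - 2*pi)/(49*pi)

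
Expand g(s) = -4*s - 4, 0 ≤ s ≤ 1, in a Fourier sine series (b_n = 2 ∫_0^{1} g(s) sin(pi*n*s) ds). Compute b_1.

b_1 = 2 ∫_0^{1} (-4*s - 4) sin(pi*s) ds.
Integrating by parts (boundary term plus one more integral), an antiderivative of (-4*s - 4) sin(pi*s) is 4*s*cos(pi*s)/pi - 4*sin(pi*s)/pi**2 + 4*cos(pi*s)/pi; evaluating from 0 to 1: ∫_{0}^{1} (-4*s - 4) sin(pi*s) ds = (-8/pi) - (4/pi) = -12/pi.
Hence b_1 = 2·(-12/pi) = -24/pi.

-24/pi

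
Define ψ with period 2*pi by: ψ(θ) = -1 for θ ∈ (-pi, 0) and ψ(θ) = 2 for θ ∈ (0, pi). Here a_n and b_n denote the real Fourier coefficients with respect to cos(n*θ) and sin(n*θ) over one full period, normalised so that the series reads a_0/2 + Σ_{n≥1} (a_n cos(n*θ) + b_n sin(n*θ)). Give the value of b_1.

6/pi

b_1 = 1/pi ∫_{-pi}^{pi} ψ(θ) sin(θ) dθ.
Split the integral at the breakpoints.
Directly, an antiderivative of (-1) sin(θ) is cos(θ); evaluating from -pi to 0: ∫_{-pi}^{0} (-1) sin(θ) dθ = (1) - (-1) = 2.
Directly, an antiderivative of (2) sin(θ) is -2*cos(θ); evaluating from 0 to pi: ∫_{0}^{pi} (2) sin(θ) dθ = (2) - (-2) = 4.
Summing the pieces and multiplying by (1/pi) gives b_1 = 6/pi.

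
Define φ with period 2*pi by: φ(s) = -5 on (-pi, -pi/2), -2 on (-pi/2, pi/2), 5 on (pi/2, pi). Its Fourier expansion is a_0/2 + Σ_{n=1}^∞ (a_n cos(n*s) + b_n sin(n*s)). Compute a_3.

a_3 = 1/pi ∫_{-pi}^{pi} φ(s) cos(3*s) ds.
Split the integral at the breakpoints.
Directly, an antiderivative of (-5) cos(3*s) is -5*sin(3*s)/3; evaluating from -pi to -pi/2: ∫_{-pi}^{-pi/2} (-5) cos(3*s) ds = (-5/3) - (0) = -5/3.
Directly, an antiderivative of (-2) cos(3*s) is -2*sin(3*s)/3; evaluating from -pi/2 to pi/2: ∫_{-pi/2}^{pi/2} (-2) cos(3*s) ds = (2/3) - (-2/3) = 4/3.
Directly, an antiderivative of (5) cos(3*s) is 5*sin(3*s)/3; evaluating from pi/2 to pi: ∫_{pi/2}^{pi} (5) cos(3*s) ds = (0) - (-5/3) = 5/3.
Summing the pieces and multiplying by (1/pi) gives a_3 = 4/(3*pi).

4/(3*pi)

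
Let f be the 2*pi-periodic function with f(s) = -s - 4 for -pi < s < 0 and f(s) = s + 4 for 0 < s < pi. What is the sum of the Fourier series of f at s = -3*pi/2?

s = -3*pi/2 differs from s = pi/2 by -1 full period(s), and the series is 2*pi-periodic.
f is continuous at s = pi/2 with value pi/2 + 4, so the series converges to pi/2 + 4 there.

pi/2 + 4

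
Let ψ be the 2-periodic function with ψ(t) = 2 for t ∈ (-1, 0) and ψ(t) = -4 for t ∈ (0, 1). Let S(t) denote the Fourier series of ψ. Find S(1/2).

-4

ψ is continuous at t = 1/2 with value -4, so the series converges to -4 there.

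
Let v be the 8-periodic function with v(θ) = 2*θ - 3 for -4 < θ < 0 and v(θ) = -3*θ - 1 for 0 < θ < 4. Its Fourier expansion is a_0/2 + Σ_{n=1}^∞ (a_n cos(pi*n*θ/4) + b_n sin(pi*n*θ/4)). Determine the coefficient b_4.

1/pi

b_4 = 1/4 ∫_{-4}^{4} v(θ) sin(pi*θ) dθ.
Split the integral at the breakpoints.
Integrating by parts (boundary term plus one more integral), an antiderivative of (2*θ - 3) sin(pi*θ) is -2*θ*cos(pi*θ)/pi + 2*sin(pi*θ)/pi**2 + 3*cos(pi*θ)/pi; evaluating from -4 to 0: ∫_{-4}^{0} (2*θ - 3) sin(pi*θ) dθ = (3/pi) - (11/pi) = -8/pi.
Integrating by parts (boundary term plus one more integral), an antiderivative of (-3*θ - 1) sin(pi*θ) is 3*θ*cos(pi*θ)/pi - 3*sin(pi*θ)/pi**2 + cos(pi*θ)/pi; evaluating from 0 to 4: ∫_{0}^{4} (-3*θ - 1) sin(pi*θ) dθ = (13/pi) - (1/pi) = 12/pi.
Summing the pieces and multiplying by (1/4) gives b_4 = 1/pi.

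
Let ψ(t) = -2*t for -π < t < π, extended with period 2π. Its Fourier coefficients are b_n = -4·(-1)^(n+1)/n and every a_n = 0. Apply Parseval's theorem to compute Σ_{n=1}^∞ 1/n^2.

Parseval: Σ b_n^2 = (1/π) ∫_{-π}^{π} ψ(t)^2 dt = 8*pi**2/3.
Σ b_n^2 = Σ 16/n^2, so Σ 1/n^2 = (8*pi**2/3)/16 = pi**2/6.

pi**2/6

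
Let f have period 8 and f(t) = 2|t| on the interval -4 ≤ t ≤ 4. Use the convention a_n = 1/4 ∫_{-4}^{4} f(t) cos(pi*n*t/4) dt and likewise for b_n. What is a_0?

8

a_0 = 1/4 ∫_{-4}^{4} f(t) dt = 1/4 · (32) = 8.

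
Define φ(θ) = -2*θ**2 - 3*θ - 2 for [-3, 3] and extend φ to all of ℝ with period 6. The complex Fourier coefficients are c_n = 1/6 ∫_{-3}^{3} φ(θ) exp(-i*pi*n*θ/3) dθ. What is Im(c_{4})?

Since φ is real-valued, Im(c_{4}) = -1/6 ∫_{-3}^{3} φ(θ) sin(4*pi*θ/3) dθ = -b_{4}/2.
Integrating by parts twice (tabular method), an antiderivative of (-2*θ**2 - 3*θ - 2) sin(4*pi*θ/3) is 3*θ**2*cos(4*pi*θ/3)/(2*pi) - 9*θ*sin(4*pi*θ/3)/(4*pi**2) + 9*θ*cos(4*pi*θ/3)/(4*pi) - 27*sin(4*pi*θ/3)/(16*pi**2) - 27*cos(4*pi*θ/3)/(16*pi**3) + 3*cos(4*pi*θ/3)/(2*pi); evaluating from -3 to 3: ∫_{-3}^{3} (-2*θ**2 - 3*θ - 2) sin(4*pi*θ/3) dθ = (3*(-9 + 116*pi**2)/(16*pi**3)) - (3*(-9 + 44*pi**2)/(16*pi**3)) = 27/(2*pi).
Hence Im(c_{4}) = (-1/6)·(27/(2*pi)) = -9/(4*pi).

-9/(4*pi)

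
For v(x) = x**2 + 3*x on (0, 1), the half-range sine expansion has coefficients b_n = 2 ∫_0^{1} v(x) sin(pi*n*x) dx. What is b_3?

8*(-1 + 9*pi**2)/(27*pi**3)

b_3 = 2 ∫_0^{1} (x**2 + 3*x) sin(3*pi*x) dx.
Integrating by parts twice (tabular method), an antiderivative of (x**2 + 3*x) sin(3*pi*x) is -x**2*cos(3*pi*x)/(3*pi) + 2*x*sin(3*pi*x)/(9*pi**2) - x*cos(3*pi*x)/pi + sin(3*pi*x)/(3*pi**2) + 2*cos(3*pi*x)/(27*pi**3); evaluating from 0 to 1: ∫_{0}^{1} (x**2 + 3*x) sin(3*pi*x) dx = (2*(-1 + 18*pi**2)/(27*pi**3)) - (2/(27*pi**3)) = 4*(-1 + 9*pi**2)/(27*pi**3).
Hence b_3 = 2·(4*(-1 + 9*pi**2)/(27*pi**3)) = 8*(-1 + 9*pi**2)/(27*pi**3).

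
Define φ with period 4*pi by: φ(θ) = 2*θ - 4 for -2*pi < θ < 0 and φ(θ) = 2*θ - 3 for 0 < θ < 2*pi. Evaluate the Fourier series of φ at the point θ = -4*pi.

-7/2

θ = -4*pi differs from θ = 0 by -1 full period(s), and the series is 4*pi-periodic.
At θ = 0 the one-sided limits are φ(0^-) = -4 and φ(0^+) = -3.
By Dirichlet's theorem the series converges to their average, [(-4) + (-3)]/2 = -7/2.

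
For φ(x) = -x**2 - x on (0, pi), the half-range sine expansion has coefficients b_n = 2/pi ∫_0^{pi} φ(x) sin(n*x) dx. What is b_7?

b_7 = 2/pi ∫_0^{pi} (-x**2 - x) sin(7*x) dx.
Integrating by parts twice (tabular method), an antiderivative of (-x**2 - x) sin(7*x) is x**2*cos(7*x)/7 - 2*x*sin(7*x)/49 + x*cos(7*x)/7 - sin(7*x)/49 - 2*cos(7*x)/343; evaluating from 0 to pi: ∫_{0}^{pi} (-x**2 - x) sin(7*x) dx = (-pi**2/7 - pi/7 + 2/343) - (-2/343) = -pi**2/7 - pi/7 + 4/343.
Hence b_7 = (2/pi)·(-pi**2/7 - pi/7 + 4/343) = 2*(-49*pi**2 - 49*pi + 4)/(343*pi).

2*(-49*pi**2 - 49*pi + 4)/(343*pi)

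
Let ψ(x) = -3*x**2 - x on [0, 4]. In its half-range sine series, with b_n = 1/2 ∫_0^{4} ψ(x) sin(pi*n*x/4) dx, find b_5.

8*(48 - 325*pi**2)/(125*pi**3)

b_5 = 1/2 ∫_0^{4} (-3*x**2 - x) sin(5*pi*x/4) dx.
Integrating by parts twice (tabular method), an antiderivative of (-3*x**2 - x) sin(5*pi*x/4) is 12*x**2*cos(5*pi*x/4)/(5*pi) - 96*x*sin(5*pi*x/4)/(25*pi**2) + 4*x*cos(5*pi*x/4)/(5*pi) - 16*sin(5*pi*x/4)/(25*pi**2) - 384*cos(5*pi*x/4)/(125*pi**3); evaluating from 0 to 4: ∫_{0}^{4} (-3*x**2 - x) sin(5*pi*x/4) dx = (16*(24 - 325*pi**2)/(125*pi**3)) - (-384/(125*pi**3)) = 16*(48 - 325*pi**2)/(125*pi**3).
Hence b_5 = (1/2)·(16*(48 - 325*pi**2)/(125*pi**3)) = 8*(48 - 325*pi**2)/(125*pi**3).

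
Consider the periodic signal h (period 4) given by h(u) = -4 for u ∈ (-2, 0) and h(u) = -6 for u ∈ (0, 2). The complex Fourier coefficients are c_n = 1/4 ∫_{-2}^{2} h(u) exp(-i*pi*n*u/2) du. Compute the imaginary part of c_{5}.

2/(5*pi)

Since h is real-valued, Im(c_{5}) = -1/4 ∫_{-2}^{2} h(u) sin(5*pi*u/2) du = -b_{5}/2.
Split the integral at the breakpoints.
Directly, an antiderivative of (-4) sin(5*pi*u/2) is 8*cos(5*pi*u/2)/(5*pi); evaluating from -2 to 0: ∫_{-2}^{0} (-4) sin(5*pi*u/2) du = (8/(5*pi)) - (-8/(5*pi)) = 16/(5*pi).
Directly, an antiderivative of (-6) sin(5*pi*u/2) is 12*cos(5*pi*u/2)/(5*pi); evaluating from 0 to 2: ∫_{0}^{2} (-6) sin(5*pi*u/2) du = (-12/(5*pi)) - (12/(5*pi)) = -24/(5*pi).
So ∫_{-2}^{2} h(u) sin(5*pi*u/2) du = -8/(5*pi).
Hence Im(c_{5}) = (-1/4)·(-8/(5*pi)) = 2/(5*pi).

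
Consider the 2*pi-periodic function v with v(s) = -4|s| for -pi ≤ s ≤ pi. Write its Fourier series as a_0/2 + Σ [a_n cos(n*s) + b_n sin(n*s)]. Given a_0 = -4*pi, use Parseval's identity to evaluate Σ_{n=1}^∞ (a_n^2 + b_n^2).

Parseval: a_0^2/2 + Σ_{n≥1} (a_n^2+b_n^2) = 1/pi ∫_{-pi}^{pi} v(s)^2 ds = 32*pi**2/3.
Subtract a_0^2/2 = 8*pi**2: Σ (a_n^2+b_n^2) = 8*pi**2/3.

8*pi**2/3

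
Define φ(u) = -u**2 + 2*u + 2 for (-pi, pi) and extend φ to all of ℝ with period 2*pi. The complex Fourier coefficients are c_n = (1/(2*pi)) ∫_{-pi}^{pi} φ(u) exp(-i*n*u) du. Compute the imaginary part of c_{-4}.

Since φ is real-valued, Im(c_{-4}) = -(1/(2*pi)) ∫_{-pi}^{pi} φ(u) sin(-4*u) du = b_{4}/2.
Integrating by parts twice (tabular method), an antiderivative of (-u**2 + 2*u + 2) sin(-4*u) is -u**2*cos(4*u)/4 + u*sin(4*u)/8 + u*cos(4*u)/2 - sin(4*u)/8 + 17*cos(4*u)/32; evaluating from -pi to pi: ∫_{-pi}^{pi} (-u**2 + 2*u + 2) sin(-4*u) du = (-pi**2/4 + 17/32 + pi/2) - (-pi**2/4 - pi/2 + 17/32) = pi.
Hence Im(c_{-4}) = (-1/(2*pi))·(pi) = -1/2.

-1/2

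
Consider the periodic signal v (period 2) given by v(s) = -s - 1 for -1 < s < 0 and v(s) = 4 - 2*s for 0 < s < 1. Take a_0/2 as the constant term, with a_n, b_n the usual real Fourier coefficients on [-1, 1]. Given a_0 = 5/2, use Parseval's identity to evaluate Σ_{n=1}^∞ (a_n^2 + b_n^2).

Parseval: a_0^2/2 + Σ_{n≥1} (a_n^2+b_n^2) = ∫_{-1}^{1} v(s)^2 ds = 29/3.
Subtract a_0^2/2 = 25/8: Σ (a_n^2+b_n^2) = 157/24.

157/24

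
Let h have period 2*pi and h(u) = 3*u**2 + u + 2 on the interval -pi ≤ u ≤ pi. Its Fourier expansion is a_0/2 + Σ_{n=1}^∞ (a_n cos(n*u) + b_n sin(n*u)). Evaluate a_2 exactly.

a_2 = 1/pi ∫_{-pi}^{pi} h(u) cos(2*u) du.
Integrating by parts twice (tabular method), an antiderivative of (3*u**2 + u + 2) cos(2*u) is 3*u**2*sin(2*u)/2 + u*sin(2*u)/2 + 3*u*cos(2*u)/2 + sin(2*u)/4 + cos(2*u)/4; evaluating from -pi to pi: ∫_{-pi}^{pi} (3*u**2 + u + 2) cos(2*u) du = (1/4 + 3*pi/2) - (1/4 - 3*pi/2) = 3*pi.
Hence a_2 = (1/pi)·(3*pi) = 3.

3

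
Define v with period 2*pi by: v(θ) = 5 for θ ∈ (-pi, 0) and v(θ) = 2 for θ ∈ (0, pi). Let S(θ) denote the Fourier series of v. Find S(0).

At θ = 0 the one-sided limits are v(0^-) = 5 and v(0^+) = 2.
By Dirichlet's theorem the series converges to their average, [(5) + (2)]/2 = 7/2.

7/2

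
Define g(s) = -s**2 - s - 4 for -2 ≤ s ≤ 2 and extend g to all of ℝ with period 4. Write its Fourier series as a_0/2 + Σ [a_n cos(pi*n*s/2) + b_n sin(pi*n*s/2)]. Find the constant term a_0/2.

a_0 = 1/2 ∫_{-2}^{2} g(s) ds = 1/2 · (-64/3) = -32/3.
So the constant term a_0/2 = -16/3.

-16/3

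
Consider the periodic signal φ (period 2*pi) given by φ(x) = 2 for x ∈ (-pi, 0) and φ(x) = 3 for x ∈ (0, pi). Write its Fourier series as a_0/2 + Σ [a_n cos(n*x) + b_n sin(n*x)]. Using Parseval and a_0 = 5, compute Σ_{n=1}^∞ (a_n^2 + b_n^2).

1/2

Parseval: a_0^2/2 + Σ_{n≥1} (a_n^2+b_n^2) = 1/pi ∫_{-pi}^{pi} φ(x)^2 dx = 13.
Subtract a_0^2/2 = 25/2: Σ (a_n^2+b_n^2) = 1/2.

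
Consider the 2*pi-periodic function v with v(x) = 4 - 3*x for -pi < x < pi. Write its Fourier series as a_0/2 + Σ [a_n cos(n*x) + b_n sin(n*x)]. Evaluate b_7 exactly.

-6/7

b_7 = 1/pi ∫_{-pi}^{pi} v(x) sin(7*x) dx.
Integrating by parts (boundary term plus one more integral), an antiderivative of (4 - 3*x) sin(7*x) is 3*x*cos(7*x)/7 - 3*sin(7*x)/49 - 4*cos(7*x)/7; evaluating from -pi to pi: ∫_{-pi}^{pi} (4 - 3*x) sin(7*x) dx = (4/7 - 3*pi/7) - (4/7 + 3*pi/7) = -6*pi/7.
Hence b_7 = (1/pi)·(-6*pi/7) = -6/7.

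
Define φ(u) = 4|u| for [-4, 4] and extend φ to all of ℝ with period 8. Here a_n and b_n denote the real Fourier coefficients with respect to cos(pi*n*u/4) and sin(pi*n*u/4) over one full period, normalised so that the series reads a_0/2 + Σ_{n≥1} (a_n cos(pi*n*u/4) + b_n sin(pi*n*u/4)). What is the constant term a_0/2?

8

a_0 = 1/4 ∫_{-4}^{4} φ(u) du = 1/4 · (64) = 16.
So the constant term a_0/2 = 8.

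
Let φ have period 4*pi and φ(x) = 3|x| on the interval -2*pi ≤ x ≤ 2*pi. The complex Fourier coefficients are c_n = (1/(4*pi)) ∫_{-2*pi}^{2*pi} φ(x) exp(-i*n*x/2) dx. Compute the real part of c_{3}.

Since φ is real-valued, Re(c_{3}) = (1/(4*pi)) ∫_{-2*pi}^{2*pi} φ(x) cos(3*x/2) dx = a_{3}/2.
φ is even and cos(3*x/2) is even, so the integrand is even: ∫_{-2*pi}^{2*pi} φ(x) cos(3*x/2) dx = 2∫_0^{2*pi} φ(x) cos(3*x/2) dx.
Integrating by parts (boundary term plus one more integral), an antiderivative of (3*x) cos(3*x/2) is 2*x*sin(3*x/2) + 4*cos(3*x/2)/3; evaluating from 0 to 2*pi: ∫_{0}^{2*pi} (3*x) cos(3*x/2) dx = (-4/3) - (4/3) = -8/3.
So ∫_{-2*pi}^{2*pi} φ(x) cos(3*x/2) dx = -16/3.
Hence Re(c_{3}) = (1/(4*pi))·(-16/3) = -4/(3*pi).

-4/(3*pi)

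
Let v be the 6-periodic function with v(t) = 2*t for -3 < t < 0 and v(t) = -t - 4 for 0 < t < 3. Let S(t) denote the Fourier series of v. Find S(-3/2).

v is continuous at t = -3/2 with value -3, so the series converges to -3 there.

-3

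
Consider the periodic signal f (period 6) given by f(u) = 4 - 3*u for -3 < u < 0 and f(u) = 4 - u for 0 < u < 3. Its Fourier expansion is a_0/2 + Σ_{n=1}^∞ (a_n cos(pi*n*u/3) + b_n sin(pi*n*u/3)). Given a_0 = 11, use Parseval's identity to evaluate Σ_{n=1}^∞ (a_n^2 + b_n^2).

Parseval: a_0^2/2 + Σ_{n≥1} (a_n^2+b_n^2) = 1/3 ∫_{-3}^{3} f(u)^2 du = 86.
Subtract a_0^2/2 = 121/2: Σ (a_n^2+b_n^2) = 51/2.

51/2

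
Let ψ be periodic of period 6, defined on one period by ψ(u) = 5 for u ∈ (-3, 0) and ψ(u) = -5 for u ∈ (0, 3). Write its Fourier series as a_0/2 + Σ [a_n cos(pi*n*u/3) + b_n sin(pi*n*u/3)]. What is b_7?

-20/(7*pi)

b_7 = 1/3 ∫_{-3}^{3} ψ(u) sin(7*pi*u/3) du.
ψ is odd and sin(7*pi*u/3) is odd, so the integrand is even and b_7 = 2/3 ∫_0^{3} ψ(u) sin(7*pi*u/3) du.
Directly, an antiderivative of (-5) sin(7*pi*u/3) is 15*cos(7*pi*u/3)/(7*pi); evaluating from 0 to 3: ∫_{0}^{3} (-5) sin(7*pi*u/3) du = (-15/(7*pi)) - (15/(7*pi)) = -30/(7*pi).
Hence b_7 = (2/3)·(-30/(7*pi)) = -20/(7*pi).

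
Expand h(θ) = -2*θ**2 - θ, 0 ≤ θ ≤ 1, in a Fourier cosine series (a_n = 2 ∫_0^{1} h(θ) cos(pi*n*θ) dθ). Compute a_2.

-2/pi**2

a_2 = 2 ∫_0^{1} (-2*θ**2 - θ) cos(2*pi*θ) dθ.
Integrating by parts twice (tabular method), an antiderivative of (-2*θ**2 - θ) cos(2*pi*θ) is -θ**2*sin(2*pi*θ)/pi - θ*sin(2*pi*θ)/(2*pi) - θ*cos(2*pi*θ)/pi**2 + sin(2*pi*θ)/(2*pi**3) - cos(2*pi*θ)/(4*pi**2); evaluating from 0 to 1: ∫_{0}^{1} (-2*θ**2 - θ) cos(2*pi*θ) dθ = (-5/(4*pi**2)) - (-1/(4*pi**2)) = -1/pi**2.
Hence a_2 = 2·(-1/pi**2) = -2/pi**2.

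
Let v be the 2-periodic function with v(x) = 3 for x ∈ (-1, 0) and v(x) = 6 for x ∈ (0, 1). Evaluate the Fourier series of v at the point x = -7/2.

6

x = -7/2 differs from x = 1/2 by -2 full period(s), and the series is 2-periodic.
v is continuous at x = 1/2 with value 6, so the series converges to 6 there.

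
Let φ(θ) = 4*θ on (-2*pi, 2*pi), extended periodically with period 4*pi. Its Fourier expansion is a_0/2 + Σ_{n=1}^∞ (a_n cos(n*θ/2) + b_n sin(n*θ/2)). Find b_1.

16

b_1 = (1/(2*pi)) ∫_{-2*pi}^{2*pi} φ(θ) sin(θ/2) dθ.
φ is odd and sin(θ/2) is odd, so the integrand is even and b_1 = 1/pi ∫_0^{2*pi} φ(θ) sin(θ/2) dθ.
Integrating by parts (boundary term plus one more integral), an antiderivative of (4*θ) sin(θ/2) is -8*θ*cos(θ/2) + 16*sin(θ/2); evaluating from 0 to 2*pi: ∫_{0}^{2*pi} (4*θ) sin(θ/2) dθ = (16*pi) - (0) = 16*pi.
Hence b_1 = (1/pi)·(16*pi) = 16.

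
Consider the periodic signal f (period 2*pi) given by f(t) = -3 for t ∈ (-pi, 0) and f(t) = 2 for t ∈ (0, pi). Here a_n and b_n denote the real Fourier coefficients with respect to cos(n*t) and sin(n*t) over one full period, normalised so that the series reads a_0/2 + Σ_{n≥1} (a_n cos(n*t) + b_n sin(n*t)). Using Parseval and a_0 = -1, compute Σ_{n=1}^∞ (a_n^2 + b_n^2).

Parseval: a_0^2/2 + Σ_{n≥1} (a_n^2+b_n^2) = 1/pi ∫_{-pi}^{pi} f(t)^2 dt = 13.
Subtract a_0^2/2 = 1/2: Σ (a_n^2+b_n^2) = 25/2.

25/2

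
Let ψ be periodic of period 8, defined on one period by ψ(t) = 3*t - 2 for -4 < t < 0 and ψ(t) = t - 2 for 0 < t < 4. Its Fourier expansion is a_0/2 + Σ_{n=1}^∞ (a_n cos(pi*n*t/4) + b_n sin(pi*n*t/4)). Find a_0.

-8

a_0 = 1/4 ∫_{-4}^{4} ψ(t) dt = 1/4 · (-32) = -8.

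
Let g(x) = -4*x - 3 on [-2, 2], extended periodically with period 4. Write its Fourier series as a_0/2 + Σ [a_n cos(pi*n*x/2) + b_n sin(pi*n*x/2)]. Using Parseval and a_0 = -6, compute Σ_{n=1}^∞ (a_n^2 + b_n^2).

128/3

Parseval: a_0^2/2 + Σ_{n≥1} (a_n^2+b_n^2) = 1/2 ∫_{-2}^{2} g(x)^2 dx = 182/3.
Subtract a_0^2/2 = 18: Σ (a_n^2+b_n^2) = 128/3.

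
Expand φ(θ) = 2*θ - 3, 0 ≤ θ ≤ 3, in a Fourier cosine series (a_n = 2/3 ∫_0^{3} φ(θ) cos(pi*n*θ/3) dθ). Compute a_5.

a_5 = 2/3 ∫_0^{3} (2*θ - 3) cos(5*pi*θ/3) dθ.
Integrating by parts (boundary term plus one more integral), an antiderivative of (2*θ - 3) cos(5*pi*θ/3) is 6*θ*sin(5*pi*θ/3)/(5*pi) - 9*sin(5*pi*θ/3)/(5*pi) + 18*cos(5*pi*θ/3)/(25*pi**2); evaluating from 0 to 3: ∫_{0}^{3} (2*θ - 3) cos(5*pi*θ/3) dθ = (-18/(25*pi**2)) - (18/(25*pi**2)) = -36/(25*pi**2).
Hence a_5 = (2/3)·(-36/(25*pi**2)) = -24/(25*pi**2).

-24/(25*pi**2)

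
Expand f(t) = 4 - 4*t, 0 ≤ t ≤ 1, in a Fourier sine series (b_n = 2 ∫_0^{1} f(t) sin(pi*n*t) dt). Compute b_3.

8/(3*pi)

b_3 = 2 ∫_0^{1} (4 - 4*t) sin(3*pi*t) dt.
Integrating by parts (boundary term plus one more integral), an antiderivative of (4 - 4*t) sin(3*pi*t) is 4*t*cos(3*pi*t)/(3*pi) - 4*sin(3*pi*t)/(9*pi**2) - 4*cos(3*pi*t)/(3*pi); evaluating from 0 to 1: ∫_{0}^{1} (4 - 4*t) sin(3*pi*t) dt = (0) - (-4/(3*pi)) = 4/(3*pi).
Hence b_3 = 2·(4/(3*pi)) = 8/(3*pi).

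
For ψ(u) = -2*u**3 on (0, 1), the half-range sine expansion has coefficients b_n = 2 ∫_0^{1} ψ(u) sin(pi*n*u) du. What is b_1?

b_1 = 2 ∫_0^{1} (-2*u**3) sin(pi*u) du.
Integrating by parts three times (tabular method), an antiderivative of (-2*u**3) sin(pi*u) is 2*u**3*cos(pi*u)/pi - 6*u**2*sin(pi*u)/pi**2 - 12*u*cos(pi*u)/pi**3 + 12*sin(pi*u)/pi**4; evaluating from 0 to 1: ∫_{0}^{1} (-2*u**3) sin(pi*u) du = (-2/pi + 12/pi**3) - (0) = -2/pi + 12/pi**3.
Hence b_1 = 2·(-2/pi + 12/pi**3) = -4/pi + 24/pi**3.

-4/pi + 24/pi**3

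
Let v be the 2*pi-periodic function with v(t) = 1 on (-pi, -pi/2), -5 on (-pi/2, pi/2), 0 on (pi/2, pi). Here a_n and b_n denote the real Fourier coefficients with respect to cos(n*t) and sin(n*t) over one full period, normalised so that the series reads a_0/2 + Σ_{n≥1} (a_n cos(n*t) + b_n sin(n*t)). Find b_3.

b_3 = 1/pi ∫_{-pi}^{pi} v(t) sin(3*t) dt.
Split the integral at the breakpoints.
Directly, an antiderivative of (1) sin(3*t) is -cos(3*t)/3; evaluating from -pi to -pi/2: ∫_{-pi}^{-pi/2} (1) sin(3*t) dt = (0) - (1/3) = -1/3.
Directly, an antiderivative of (-5) sin(3*t) is 5*cos(3*t)/3; evaluating from -pi/2 to pi/2: ∫_{-pi/2}^{pi/2} (-5) sin(3*t) dt = (0) - (0) = 0.
∫_{pi/2}^{pi} (0) sin(3*t) dt = 0.
Summing the pieces and multiplying by (1/pi) gives b_3 = -1/(3*pi).

-1/(3*pi)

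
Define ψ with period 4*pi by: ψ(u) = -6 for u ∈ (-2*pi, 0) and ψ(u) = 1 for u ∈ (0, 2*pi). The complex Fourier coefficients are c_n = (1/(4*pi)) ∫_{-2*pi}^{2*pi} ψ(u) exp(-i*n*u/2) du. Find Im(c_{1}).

Since ψ is real-valued, Im(c_{1}) = -(1/(4*pi)) ∫_{-2*pi}^{2*pi} ψ(u) sin(u/2) du = -b_{1}/2.
Split the integral at the breakpoints.
Directly, an antiderivative of (-6) sin(u/2) is 12*cos(u/2); evaluating from -2*pi to 0: ∫_{-2*pi}^{0} (-6) sin(u/2) du = (12) - (-12) = 24.
Directly, an antiderivative of (1) sin(u/2) is -2*cos(u/2); evaluating from 0 to 2*pi: ∫_{0}^{2*pi} (1) sin(u/2) du = (2) - (-2) = 4.
So ∫_{-2*pi}^{2*pi} ψ(u) sin(u/2) du = 28.
Hence Im(c_{1}) = (-1/(4*pi))·(28) = -7/pi.

-7/pi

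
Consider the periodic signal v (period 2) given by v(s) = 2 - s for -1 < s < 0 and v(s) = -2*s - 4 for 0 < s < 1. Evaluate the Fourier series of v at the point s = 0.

-1

At s = 0 the one-sided limits are v(0^-) = 2 and v(0^+) = -4.
By Dirichlet's theorem the series converges to their average, [(2) + (-4)]/2 = -1.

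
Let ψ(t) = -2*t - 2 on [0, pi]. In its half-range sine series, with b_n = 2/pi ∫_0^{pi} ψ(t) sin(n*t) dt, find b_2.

2

b_2 = 2/pi ∫_0^{pi} (-2*t - 2) sin(2*t) dt.
Integrating by parts (boundary term plus one more integral), an antiderivative of (-2*t - 2) sin(2*t) is t*cos(2*t) - sin(2*t)/2 + cos(2*t); evaluating from 0 to pi: ∫_{0}^{pi} (-2*t - 2) sin(2*t) dt = (1 + pi) - (1) = pi.
Hence b_2 = (2/pi)·(pi) = 2.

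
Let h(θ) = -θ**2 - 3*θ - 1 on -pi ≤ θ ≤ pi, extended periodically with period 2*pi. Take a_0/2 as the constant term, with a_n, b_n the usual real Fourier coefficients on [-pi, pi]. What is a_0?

-2*pi**2/3 - 2

a_0 = 1/pi ∫_{-pi}^{pi} h(θ) dθ = 1/pi · (-2*pi*(3 + pi**2)/3) = -2*pi**2/3 - 2.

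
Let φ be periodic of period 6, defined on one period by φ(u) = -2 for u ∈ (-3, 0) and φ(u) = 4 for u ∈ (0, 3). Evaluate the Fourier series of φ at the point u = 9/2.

u = 9/2 differs from u = -3/2 by 1 full period(s), and the series is 6-periodic.
φ is continuous at u = -3/2 with value -2, so the series converges to -2 there.

-2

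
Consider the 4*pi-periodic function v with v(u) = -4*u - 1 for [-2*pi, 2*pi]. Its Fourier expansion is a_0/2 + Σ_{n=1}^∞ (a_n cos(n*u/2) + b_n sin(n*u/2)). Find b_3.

b_3 = (1/(2*pi)) ∫_{-2*pi}^{2*pi} v(u) sin(3*u/2) du.
Integrating by parts (boundary term plus one more integral), an antiderivative of (-4*u - 1) sin(3*u/2) is 8*u*cos(3*u/2)/3 - 16*sin(3*u/2)/9 + 2*cos(3*u/2)/3; evaluating from -2*pi to 2*pi: ∫_{-2*pi}^{2*pi} (-4*u - 1) sin(3*u/2) du = (-16*pi/3 - 2/3) - (-2/3 + 16*pi/3) = -32*pi/3.
Hence b_3 = (1/(2*pi))·(-32*pi/3) = -16/3.

-16/3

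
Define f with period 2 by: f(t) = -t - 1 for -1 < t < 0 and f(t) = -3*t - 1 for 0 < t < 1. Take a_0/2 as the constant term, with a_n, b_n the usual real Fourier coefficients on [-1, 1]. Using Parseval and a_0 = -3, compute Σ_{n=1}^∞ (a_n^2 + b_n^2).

17/6

Parseval: a_0^2/2 + Σ_{n≥1} (a_n^2+b_n^2) = ∫_{-1}^{1} f(t)^2 dt = 22/3.
Subtract a_0^2/2 = 9/2: Σ (a_n^2+b_n^2) = 17/6.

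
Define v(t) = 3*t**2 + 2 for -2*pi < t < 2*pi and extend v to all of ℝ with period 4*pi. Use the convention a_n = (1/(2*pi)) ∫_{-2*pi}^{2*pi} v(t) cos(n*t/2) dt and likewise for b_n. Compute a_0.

4 + 8*pi**2

a_0 = (1/(2*pi)) ∫_{-2*pi}^{2*pi} v(t) dt = (1/(2*pi)) · (8*pi + 16*pi**3) = 4 + 8*pi**2.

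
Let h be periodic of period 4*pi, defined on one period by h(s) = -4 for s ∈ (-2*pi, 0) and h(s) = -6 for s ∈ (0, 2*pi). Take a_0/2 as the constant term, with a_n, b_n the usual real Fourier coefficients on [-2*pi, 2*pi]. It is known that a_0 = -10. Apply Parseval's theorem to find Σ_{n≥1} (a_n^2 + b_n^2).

2

Parseval: a_0^2/2 + Σ_{n≥1} (a_n^2+b_n^2) = (1/(2*pi)) ∫_{-2*pi}^{2*pi} h(s)^2 ds = 52.
Subtract a_0^2/2 = 50: Σ (a_n^2+b_n^2) = 2.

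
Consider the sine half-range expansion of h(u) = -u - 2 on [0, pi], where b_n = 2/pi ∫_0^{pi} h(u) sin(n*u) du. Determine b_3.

2*(-4 - pi)/(3*pi)

b_3 = 2/pi ∫_0^{pi} (-u - 2) sin(3*u) du.
Integrating by parts (boundary term plus one more integral), an antiderivative of (-u - 2) sin(3*u) is u*cos(3*u)/3 - sin(3*u)/9 + 2*cos(3*u)/3; evaluating from 0 to pi: ∫_{0}^{pi} (-u - 2) sin(3*u) du = (-pi/3 - 2/3) - (2/3) = -4/3 - pi/3.
Hence b_3 = (2/pi)·(-4/3 - pi/3) = 2*(-4 - pi)/(3*pi).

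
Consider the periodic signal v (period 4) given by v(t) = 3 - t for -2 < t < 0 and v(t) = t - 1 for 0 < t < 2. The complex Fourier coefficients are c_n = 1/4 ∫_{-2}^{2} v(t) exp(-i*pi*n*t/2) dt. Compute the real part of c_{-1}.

-4/pi**2

Since v is real-valued, Re(c_{-1}) = 1/4 ∫_{-2}^{2} v(t) cos(-pi*t/2) dt = a_{1}/2.
Split the integral at the breakpoints.
Integrating by parts (boundary term plus one more integral), an antiderivative of (3 - t) cos(-pi*t/2) is -2*t*sin(pi*t/2)/pi + 6*sin(pi*t/2)/pi - 4*cos(pi*t/2)/pi**2; evaluating from -2 to 0: ∫_{-2}^{0} (3 - t) cos(-pi*t/2) dt = (-4/pi**2) - (4/pi**2) = -8/pi**2.
Integrating by parts (boundary term plus one more integral), an antiderivative of (t - 1) cos(-pi*t/2) is 2*t*sin(pi*t/2)/pi - 2*sin(pi*t/2)/pi + 4*cos(pi*t/2)/pi**2; evaluating from 0 to 2: ∫_{0}^{2} (t - 1) cos(-pi*t/2) dt = (-4/pi**2) - (4/pi**2) = -8/pi**2.
So ∫_{-2}^{2} v(t) cos(-pi*t/2) dt = -16/pi**2.
Hence Re(c_{-1}) = (1/4)·(-16/pi**2) = -4/pi**2.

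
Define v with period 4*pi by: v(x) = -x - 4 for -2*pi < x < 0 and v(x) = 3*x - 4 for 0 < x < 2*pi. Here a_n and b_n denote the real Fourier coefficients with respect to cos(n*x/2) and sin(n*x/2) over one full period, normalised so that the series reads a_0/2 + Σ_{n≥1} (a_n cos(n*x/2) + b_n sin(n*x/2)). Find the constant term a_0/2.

-4 + 2*pi

a_0 = (1/(2*pi)) ∫_{-2*pi}^{2*pi} v(x) dx = (1/(2*pi)) · (8*pi*(-2 + pi)) = -8 + 4*pi.
So the constant term a_0/2 = -4 + 2*pi.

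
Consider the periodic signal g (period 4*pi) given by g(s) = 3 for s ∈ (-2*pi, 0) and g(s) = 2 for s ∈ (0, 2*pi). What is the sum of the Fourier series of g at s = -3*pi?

2

s = -3*pi differs from s = pi by -1 full period(s), and the series is 4*pi-periodic.
g is continuous at s = pi with value 2, so the series converges to 2 there.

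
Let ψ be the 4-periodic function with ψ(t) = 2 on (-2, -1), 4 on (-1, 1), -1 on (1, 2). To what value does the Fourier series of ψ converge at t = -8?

t = -8 differs from t = 0 by -2 full period(s), and the series is 4-periodic.
ψ is continuous at t = 0 with value 4, so the series converges to 4 there.

4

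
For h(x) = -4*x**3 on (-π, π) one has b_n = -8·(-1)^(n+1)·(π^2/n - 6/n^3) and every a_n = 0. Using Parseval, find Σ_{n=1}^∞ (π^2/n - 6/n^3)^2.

Parseval: Σ b_n^2 = (1/π) ∫_{-π}^{π} h(x)^2 dx = 32*pi**6/7.
b_n^2 = 64·(π^2/n - 6/n^3)^2, so the sum equals (32*pi**6/7)/64 = pi**6/14.

pi**6/14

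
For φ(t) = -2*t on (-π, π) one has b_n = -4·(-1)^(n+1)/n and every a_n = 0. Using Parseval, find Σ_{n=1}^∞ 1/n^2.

pi**2/6

Parseval: Σ b_n^2 = (1/π) ∫_{-π}^{π} φ(t)^2 dt = 8*pi**2/3.
Σ b_n^2 = Σ 16/n^2, so Σ 1/n^2 = (8*pi**2/3)/16 = pi**2/6.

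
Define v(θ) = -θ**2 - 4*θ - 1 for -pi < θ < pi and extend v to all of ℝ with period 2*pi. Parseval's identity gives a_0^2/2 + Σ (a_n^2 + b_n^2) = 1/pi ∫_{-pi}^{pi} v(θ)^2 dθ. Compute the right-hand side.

1/pi ∫_{-pi}^{pi} v(θ)^2 dθ = 1/pi · (2*pi*(5 + pi**4 + 30*pi**2)/5) = 2 + 2*pi**4/5 + 12*pi**2.

2 + 2*pi**4/5 + 12*pi**2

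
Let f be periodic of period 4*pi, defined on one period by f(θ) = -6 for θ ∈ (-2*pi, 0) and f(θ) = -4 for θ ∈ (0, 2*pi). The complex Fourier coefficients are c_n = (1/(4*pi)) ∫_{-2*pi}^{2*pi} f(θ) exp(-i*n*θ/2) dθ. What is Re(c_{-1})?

0

Since f is real-valued, Re(c_{-1}) = (1/(4*pi)) ∫_{-2*pi}^{2*pi} f(θ) cos(-θ/2) dθ = a_{1}/2.
Split the integral at the breakpoints.
Directly, an antiderivative of (-6) cos(-θ/2) is -12*sin(θ/2); evaluating from -2*pi to 0: ∫_{-2*pi}^{0} (-6) cos(-θ/2) dθ = (0) - (0) = 0.
Directly, an antiderivative of (-4) cos(-θ/2) is -8*sin(θ/2); evaluating from 0 to 2*pi: ∫_{0}^{2*pi} (-4) cos(-θ/2) dθ = (0) - (0) = 0.
So ∫_{-2*pi}^{2*pi} f(θ) cos(-θ/2) dθ = 0.
Hence Re(c_{-1}) = (1/(4*pi))·(0) = 0.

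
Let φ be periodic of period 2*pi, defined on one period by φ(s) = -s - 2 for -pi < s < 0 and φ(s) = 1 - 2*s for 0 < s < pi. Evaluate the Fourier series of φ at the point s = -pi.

At s = -pi the one-sided limits are φ(-pi^-) = 1 - 2*pi and φ(-pi^+) = -2 + pi.
By Dirichlet's theorem the series converges to their average, [(1 - 2*pi) + (-2 + pi)]/2 = -pi/2 - 1/2.

-pi/2 - 1/2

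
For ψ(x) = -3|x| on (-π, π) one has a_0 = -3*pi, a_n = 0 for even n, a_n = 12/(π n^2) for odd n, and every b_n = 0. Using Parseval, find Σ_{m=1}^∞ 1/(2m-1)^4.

Parseval: a_0^2/2 + Σ a_n^2 = (1/π) ∫_{-π}^{π} ψ(x)^2 dx = 6*pi**2.
Subtract a_0^2/2 = 9*pi**2/2: Σ a_n^2 = 3*pi**2/2.
Only odd n contribute, with a_n^2 = 144/(π^2 n^4), so Σ_{m≥1} 1/(2m-1)^4 = π^2·(3*pi**2/2)/144 = pi**4/96.

pi**4/96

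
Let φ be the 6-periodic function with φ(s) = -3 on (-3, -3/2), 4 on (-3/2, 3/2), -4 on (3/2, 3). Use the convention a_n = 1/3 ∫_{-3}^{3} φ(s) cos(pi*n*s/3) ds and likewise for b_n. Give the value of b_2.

b_2 = 1/3 ∫_{-3}^{3} φ(s) sin(2*pi*s/3) ds.
Split the integral at the breakpoints.
Directly, an antiderivative of (-3) sin(2*pi*s/3) is 9*cos(2*pi*s/3)/(2*pi); evaluating from -3 to -3/2: ∫_{-3}^{-3/2} (-3) sin(2*pi*s/3) ds = (-9/(2*pi)) - (9/(2*pi)) = -9/pi.
Directly, an antiderivative of (4) sin(2*pi*s/3) is -6*cos(2*pi*s/3)/pi; evaluating from -3/2 to 3/2: ∫_{-3/2}^{3/2} (4) sin(2*pi*s/3) ds = (6/pi) - (6/pi) = 0.
Directly, an antiderivative of (-4) sin(2*pi*s/3) is 6*cos(2*pi*s/3)/pi; evaluating from 3/2 to 3: ∫_{3/2}^{3} (-4) sin(2*pi*s/3) ds = (6/pi) - (-6/pi) = 12/pi.
Summing the pieces and multiplying by (1/3) gives b_2 = 1/pi.

1/pi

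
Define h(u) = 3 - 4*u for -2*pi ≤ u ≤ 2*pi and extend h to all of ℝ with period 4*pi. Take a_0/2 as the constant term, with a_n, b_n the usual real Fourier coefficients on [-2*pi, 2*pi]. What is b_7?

b_7 = (1/(2*pi)) ∫_{-2*pi}^{2*pi} h(u) sin(7*u/2) du.
Integrating by parts (boundary term plus one more integral), an antiderivative of (3 - 4*u) sin(7*u/2) is 8*u*cos(7*u/2)/7 - 16*sin(7*u/2)/49 - 6*cos(7*u/2)/7; evaluating from -2*pi to 2*pi: ∫_{-2*pi}^{2*pi} (3 - 4*u) sin(7*u/2) du = (6/7 - 16*pi/7) - (6/7 + 16*pi/7) = -32*pi/7.
Hence b_7 = (1/(2*pi))·(-32*pi/7) = -16/7.

-16/7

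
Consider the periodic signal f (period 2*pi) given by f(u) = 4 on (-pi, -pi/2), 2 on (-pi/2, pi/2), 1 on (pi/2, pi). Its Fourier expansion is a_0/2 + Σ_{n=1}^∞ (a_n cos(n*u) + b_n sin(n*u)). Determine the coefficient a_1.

a_1 = 1/pi ∫_{-pi}^{pi} f(u) cos(u) du.
Split the integral at the breakpoints.
Directly, an antiderivative of (4) cos(u) is 4*sin(u); evaluating from -pi to -pi/2: ∫_{-pi}^{-pi/2} (4) cos(u) du = (-4) - (0) = -4.
Directly, an antiderivative of (2) cos(u) is 2*sin(u); evaluating from -pi/2 to pi/2: ∫_{-pi/2}^{pi/2} (2) cos(u) du = (2) - (-2) = 4.
Directly, an antiderivative of (1) cos(u) is sin(u); evaluating from pi/2 to pi: ∫_{pi/2}^{pi} (1) cos(u) du = (0) - (1) = -1.
Summing the pieces and multiplying by (1/pi) gives a_1 = -1/pi.

-1/pi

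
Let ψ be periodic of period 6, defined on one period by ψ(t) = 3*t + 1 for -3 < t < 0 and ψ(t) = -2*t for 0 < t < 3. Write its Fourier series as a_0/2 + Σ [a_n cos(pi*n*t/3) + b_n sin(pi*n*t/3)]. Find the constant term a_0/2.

a_0 = 1/3 ∫_{-3}^{3} ψ(t) dt = 1/3 · (-39/2) = -13/2.
So the constant term a_0/2 = -13/4.

-13/4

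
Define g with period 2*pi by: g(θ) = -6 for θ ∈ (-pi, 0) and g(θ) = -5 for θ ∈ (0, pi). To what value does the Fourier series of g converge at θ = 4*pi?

-11/2

θ = 4*pi differs from θ = 0 by 2 full period(s), and the series is 2*pi-periodic.
At θ = 0 the one-sided limits are g(0^-) = -6 and g(0^+) = -5.
By Dirichlet's theorem the series converges to their average, [(-6) + (-5)]/2 = -11/2.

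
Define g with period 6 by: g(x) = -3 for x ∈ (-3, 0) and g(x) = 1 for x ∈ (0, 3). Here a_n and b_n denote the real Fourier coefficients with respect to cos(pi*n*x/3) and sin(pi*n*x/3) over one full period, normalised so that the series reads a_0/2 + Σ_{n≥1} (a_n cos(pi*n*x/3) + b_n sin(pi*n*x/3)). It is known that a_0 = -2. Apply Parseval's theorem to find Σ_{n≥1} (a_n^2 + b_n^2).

Parseval: a_0^2/2 + Σ_{n≥1} (a_n^2+b_n^2) = 1/3 ∫_{-3}^{3} g(x)^2 dx = 10.
Subtract a_0^2/2 = 2: Σ (a_n^2+b_n^2) = 8.

8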